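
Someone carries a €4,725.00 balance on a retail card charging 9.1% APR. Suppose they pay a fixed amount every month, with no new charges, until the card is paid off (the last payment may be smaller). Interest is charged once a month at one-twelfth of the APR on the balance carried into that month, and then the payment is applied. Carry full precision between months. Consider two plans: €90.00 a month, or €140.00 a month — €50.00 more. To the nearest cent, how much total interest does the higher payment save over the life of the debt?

€569.87

Monthly rate r = 9.1%/12 = 0.758333% = 0.00758333.
At €90.00/mo: n = ⌈−ln(1 − rB₀/P)/ln(1+r)⌉ = 68 payments (last €18.39); total interest = total paid − €4,725.00 = €1,323.39.
At €140.00/mo: 40 payments (last €18.52); total interest €753.52.
Interest saved = €1,323.39 − €753.52 = €569.87.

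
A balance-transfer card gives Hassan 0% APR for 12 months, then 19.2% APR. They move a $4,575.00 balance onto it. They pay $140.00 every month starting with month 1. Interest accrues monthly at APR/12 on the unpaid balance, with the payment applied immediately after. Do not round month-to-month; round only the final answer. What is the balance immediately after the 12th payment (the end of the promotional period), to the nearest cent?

Promo months 1–12 at r₀ = 0%/12 = 0; months 13+ at r₁ = 19.2%/12 = 0.016.
After month 12 (no interest yet): B = $4,575.00 − 12·$140.00 = $2,895.00.

$2,895.00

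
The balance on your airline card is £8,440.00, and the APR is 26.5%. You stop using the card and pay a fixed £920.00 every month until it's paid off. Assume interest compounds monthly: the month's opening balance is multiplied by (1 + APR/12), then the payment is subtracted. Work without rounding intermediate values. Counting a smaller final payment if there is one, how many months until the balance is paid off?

Monthly rate r = 26.5%/12 = 2.20833% = 0.0220833.
Recurrence: B ← B·(1+r) − £920.00.
Month 1: interest £186.38; balance after payment £7,706.38.
Month 2: interest £170.18; balance after payment £6,956.57.
Closed form: n = −ln(1 − rB₀/P)/ln(1+r) = −ln(0.79741)/ln(1.02208) ≈ 10.364, so the balance reaches zero during payment 11.

11 months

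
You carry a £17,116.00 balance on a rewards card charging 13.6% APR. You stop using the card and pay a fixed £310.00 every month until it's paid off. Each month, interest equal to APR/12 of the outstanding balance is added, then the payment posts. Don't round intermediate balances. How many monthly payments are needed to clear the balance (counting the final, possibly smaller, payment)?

88 months

Monthly rate r = 13.6%/12 = 1.13333% = 0.0113333.
Recurrence: B ← B·(1+r) − £310.00.
Month 1: interest £193.98; balance after payment £16,999.98.
Month 2: interest £192.67; balance after payment £16,882.65.
Closed form: n = −ln(1 − rB₀/P)/ln(1+r) = −ln(0.37425)/ln(1.01133) ≈ 87.210, so the balance reaches zero during payment 88.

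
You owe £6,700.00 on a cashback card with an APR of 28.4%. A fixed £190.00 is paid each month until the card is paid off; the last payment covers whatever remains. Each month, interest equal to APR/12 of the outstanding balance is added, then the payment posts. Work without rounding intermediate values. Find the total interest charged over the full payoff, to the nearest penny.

£7,914.34

Monthly rate r = 28.4%/12 = 2.36667% = 0.0236667.
Payoff takes n = ⌈−ln(1 − rB₀/P)/ln(1+r)⌉ = ⌈76.917⌉ = 77 payments; the last is £174.34.
Total paid = 76·£190.00 + £174.34 = £14,614.34.
Total interest = total paid − principal = £14,614.34 − £6,700.00 = £7,914.34.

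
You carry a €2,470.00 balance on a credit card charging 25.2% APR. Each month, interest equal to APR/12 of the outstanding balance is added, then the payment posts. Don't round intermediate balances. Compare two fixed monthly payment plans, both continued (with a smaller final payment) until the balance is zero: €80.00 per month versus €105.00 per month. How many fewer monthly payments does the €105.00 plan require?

Monthly rate r = 25.2%/12 = 2.1% = 0.021.
At €80.00/mo: n = ⌈−ln(1 − rB₀/P)/ln(1+r)⌉ = 51 payments (last €23.51); total interest = total paid − €2,470.00 = €1,553.51.
At €105.00/mo: 33 payments (last €81.92); total interest €971.92.
Payments saved = 51 − 33 = 18.

18 fewer payments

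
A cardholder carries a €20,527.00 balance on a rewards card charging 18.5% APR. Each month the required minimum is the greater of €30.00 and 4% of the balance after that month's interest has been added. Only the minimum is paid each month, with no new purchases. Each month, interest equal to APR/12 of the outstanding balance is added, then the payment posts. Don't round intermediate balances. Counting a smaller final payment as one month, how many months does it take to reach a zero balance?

162 months

Monthly rate r = 18.5%/12 = 1.54167% = 0.0154167.
While 4% of the post-interest balance exceeds €30.00, each month B ← (B·(1+r))·(1 − 0.04), i.e. B shrinks by the factor (1+r)·0.96 = 0.9748.
This holds for months 1–131. Entering month 132 the balance is €724.87; 4% of the post-interest balance is now below €30.00, so the flat €30.00 minimum applies from here.
From month 132 a fixed €30.00 at rate r clears €724.87 in 31 more payments. Total: 131 + 31 = 162 months.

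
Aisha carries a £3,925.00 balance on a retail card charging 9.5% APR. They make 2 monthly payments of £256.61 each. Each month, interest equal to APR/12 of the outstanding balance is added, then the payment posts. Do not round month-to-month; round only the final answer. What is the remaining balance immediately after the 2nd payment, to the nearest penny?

Monthly rate r = 9.5%/12 = 0.791667% = 0.00791667.
Each month: B ← B·(1+r) − £256.61.
Month 1: interest £31.07; balance after payment £3,699.46.
Month 2: interest £29.29; balance after payment £3,472.14.

£3,472.14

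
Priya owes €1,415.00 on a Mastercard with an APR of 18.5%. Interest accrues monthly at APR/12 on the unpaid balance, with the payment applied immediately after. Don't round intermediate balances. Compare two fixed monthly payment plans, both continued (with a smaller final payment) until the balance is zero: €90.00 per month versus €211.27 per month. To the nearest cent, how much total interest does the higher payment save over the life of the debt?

€127.84

Monthly rate r = 18.5%/12 = 1.54167% = 0.0154167.
At €90.00/mo: n = ⌈−ln(1 − rB₀/P)/ln(1+r)⌉ = 19 payments (last €13.00); total interest = total paid − €1,415.00 = €218.00.
At €211.27/mo: 8 payments (last €26.27); total interest €90.16.
Interest saved = €218.00 − €90.16 = €127.84.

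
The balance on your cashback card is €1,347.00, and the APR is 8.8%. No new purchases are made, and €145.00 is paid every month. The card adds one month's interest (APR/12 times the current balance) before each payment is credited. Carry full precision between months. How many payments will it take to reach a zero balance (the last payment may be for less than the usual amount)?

10 months

Monthly rate r = 8.8%/12 = 0.733333% = 0.00733333.
Recurrence: B ← B·(1+r) − €145.00.
Month 1: interest €9.88; balance after payment €1,211.88.
Month 2: interest €8.89; balance after payment €1,075.77.
Closed form: n = −ln(1 − rB₀/P)/ln(1+r) = −ln(0.93188)/ln(1.00733) ≈ 9.656, so the balance reaches zero during payment 10.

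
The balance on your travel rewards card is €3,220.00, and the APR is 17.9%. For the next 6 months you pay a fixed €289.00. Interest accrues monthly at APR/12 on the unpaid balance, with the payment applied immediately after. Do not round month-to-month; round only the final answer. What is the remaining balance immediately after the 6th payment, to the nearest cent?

€1,719.19

Monthly rate r = 17.9%/12 = 1.49167% = 0.0149167.
Each month: B ← B·(1+r) − €289.00.
Month 1: interest €48.03; balance after payment €2,979.03.
Month 2: interest €44.44; balance after payment €2,734.47.
Month 3: interest €40.79; balance after payment €2,486.26.
Month 4: interest €37.09; balance after payment €2,234.34.
Month 5: interest €33.33; balance after payment €1,978.67.
Month 6: interest €29.52; balance after payment €1,719.19.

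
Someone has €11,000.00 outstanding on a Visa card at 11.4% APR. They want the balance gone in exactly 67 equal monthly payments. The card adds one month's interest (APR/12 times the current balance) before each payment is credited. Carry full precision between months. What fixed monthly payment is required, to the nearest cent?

Monthly rate r = 11.4%/12 = 0.95% = 0.0095.
Level-payment amortization: P = B₀·r / (1 − (1+r)^(−n)) = 11000.00·0.0095 / (1 − 1.0095^(−67)).
Denominator 1 − (1+r)^(−67) = 0.469266697.
P = 104.5 / 0.469266697 ≈ 222.69.

€222.69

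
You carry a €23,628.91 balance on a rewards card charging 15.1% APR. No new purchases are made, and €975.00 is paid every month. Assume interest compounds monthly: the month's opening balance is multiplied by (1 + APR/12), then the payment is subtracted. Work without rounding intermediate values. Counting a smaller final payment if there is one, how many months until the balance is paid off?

30 months

Monthly rate r = 15.1%/12 = 1.25833% = 0.0125833.
Recurrence: B ← B·(1+r) − €975.00.
Month 1: interest €297.33; balance after payment €22,951.24.
Month 2: interest €288.80; balance after payment €22,265.04.
Closed form: n = −ln(1 − rB₀/P)/ln(1+r) = −ln(0.69505)/ln(1.01258) ≈ 29.091, so the balance reaches zero during payment 30.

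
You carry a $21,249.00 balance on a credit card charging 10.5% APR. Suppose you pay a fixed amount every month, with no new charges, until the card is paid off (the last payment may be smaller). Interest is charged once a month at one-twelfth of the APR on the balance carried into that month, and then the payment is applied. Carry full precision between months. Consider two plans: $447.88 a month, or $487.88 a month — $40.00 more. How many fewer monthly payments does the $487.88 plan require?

6 fewer payments

Monthly rate r = 10.5%/12 = 0.875% = 0.00875.
At $447.88/mo: n = ⌈−ln(1 − rB₀/P)/ln(1+r)⌉ = 62 payments (last $254.37); total interest = total paid − $21,249.00 = $6,326.05.
At $487.88/mo: 56 payments (last $36.39); total interest $5,620.79.
Payments saved = 62 − 56 = 6.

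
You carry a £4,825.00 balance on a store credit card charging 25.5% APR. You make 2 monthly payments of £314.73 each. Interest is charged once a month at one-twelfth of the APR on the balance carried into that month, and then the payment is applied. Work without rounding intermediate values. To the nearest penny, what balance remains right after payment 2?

£4,396.09

Monthly rate r = 25.5%/12 = 2.125% = 0.02125.
Each month: B ← B·(1+r) − £314.73.
Month 1: interest £102.53; balance after payment £4,612.80.
Month 2: interest £98.02; balance after payment £4,396.09.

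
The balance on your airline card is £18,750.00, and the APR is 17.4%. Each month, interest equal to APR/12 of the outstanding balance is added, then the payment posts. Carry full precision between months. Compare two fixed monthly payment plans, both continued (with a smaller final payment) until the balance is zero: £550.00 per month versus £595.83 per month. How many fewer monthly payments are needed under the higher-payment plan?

5 fewer payments

Monthly rate r = 17.4%/12 = 1.45% = 0.0145.
At £550.00/mo: n = ⌈−ln(1 − rB₀/P)/ln(1+r)⌉ = 48 payments (last £201.16); total interest = total paid − £18,750.00 = £7,301.16.
At £595.83/mo: 43 payments (last £196.46); total interest £6,471.32.
Payments saved = 48 − 43 = 5.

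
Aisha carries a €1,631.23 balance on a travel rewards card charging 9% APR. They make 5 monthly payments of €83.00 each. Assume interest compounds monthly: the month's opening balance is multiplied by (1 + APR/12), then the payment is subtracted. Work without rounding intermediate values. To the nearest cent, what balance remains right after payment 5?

Monthly rate r = 9%/12 = 0.75% = 0.0075.
Each month: B ← B·(1+r) − €83.00.
Month 1: interest €12.23; balance after payment €1,560.46.
Month 2: interest €11.70; balance after payment €1,489.17.
Month 3: interest €11.17; balance after payment €1,417.34.
Month 4: interest €10.63; balance after payment €1,344.97.
Month 5: interest €10.09; balance after payment €1,272.05.

€1,272.05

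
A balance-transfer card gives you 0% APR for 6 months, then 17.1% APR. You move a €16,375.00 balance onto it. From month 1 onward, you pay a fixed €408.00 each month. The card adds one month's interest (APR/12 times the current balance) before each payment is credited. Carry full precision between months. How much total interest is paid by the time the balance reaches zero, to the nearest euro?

€5,288

Promo months 1–6 at r₀ = 0%/12 = 0; months 7+ at r₁ = 17.1%/12 = 0.01425.
After month 6 (no interest yet): B = €16,375.00 − 6·€408.00 = €13,927.00.
Then at r₁ with €408.00/mo: n₂ = −ln(1 − r₁·B/P)/ln(1+r₁) ≈ 47.09 → 48 more payments.
Total paid = 53·€408.00 + €38.55 = €21,662.55; interest = €21,662.55 − €16,375.00 = €5,287.55.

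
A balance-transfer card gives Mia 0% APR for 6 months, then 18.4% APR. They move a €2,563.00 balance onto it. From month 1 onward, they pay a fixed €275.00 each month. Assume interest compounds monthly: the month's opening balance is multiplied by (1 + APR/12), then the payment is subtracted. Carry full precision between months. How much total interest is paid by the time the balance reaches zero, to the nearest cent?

€31.74

Promo months 1–6 at r₀ = 0%/12 = 0; months 7+ at r₁ = 18.4%/12 = 0.0153333.
After month 6 (no interest yet): B = €2,563.00 − 6·€275.00 = €913.00.
Then at r₁ with €275.00/mo: n₂ = −ln(1 − r₁·B/P)/ln(1+r₁) ≈ 3.43 → 4 more payments.
Total paid = 9·€275.00 + €119.74 = €2,594.74; interest = €2,594.74 − €2,563.00 = €31.74.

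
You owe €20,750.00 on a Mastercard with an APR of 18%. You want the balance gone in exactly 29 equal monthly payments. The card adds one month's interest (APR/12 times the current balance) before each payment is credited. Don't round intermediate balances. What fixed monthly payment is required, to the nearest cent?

Monthly rate r = 18%/12 = 1.5% = 0.015.
Level-payment amortization: P = B₀·r / (1 − (1+r)^(−n)) = 20750.00·0.015 / (1 − 1.015^(−29)).
Denominator 1 − (1+r)^(−29) = 0.350641134.
P = 311.25 / 0.350641134 ≈ 887.66.

€887.66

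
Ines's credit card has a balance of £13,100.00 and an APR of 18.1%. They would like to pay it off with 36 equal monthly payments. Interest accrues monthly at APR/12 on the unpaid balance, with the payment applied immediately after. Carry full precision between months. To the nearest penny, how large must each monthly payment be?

£474.25

Monthly rate r = 18.1%/12 = 1.50833% = 0.0150833.
Level-payment amortization: P = B₀·r / (1 − (1+r)^(−n)) = 13100.00·0.0150833 / (1 − 1.01508^(−36)).
Denominator 1 − (1+r)^(−36) = 0.41663697.
P = 197.592 / 0.41663697 ≈ 474.25.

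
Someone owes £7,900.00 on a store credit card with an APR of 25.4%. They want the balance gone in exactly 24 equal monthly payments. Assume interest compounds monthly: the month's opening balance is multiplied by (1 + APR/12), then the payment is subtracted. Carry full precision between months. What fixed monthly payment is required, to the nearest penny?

£423.22

Monthly rate r = 25.4%/12 = 2.11667% = 0.0211667.
Level-payment amortization: P = B₀·r / (1 − (1+r)^(−n)) = 7900.00·0.0211667 / (1 − 1.02117^(−24)).
Denominator 1 − (1+r)^(−24) = 0.395103765.
P = 167.217 / 0.395103765 ≈ 423.22.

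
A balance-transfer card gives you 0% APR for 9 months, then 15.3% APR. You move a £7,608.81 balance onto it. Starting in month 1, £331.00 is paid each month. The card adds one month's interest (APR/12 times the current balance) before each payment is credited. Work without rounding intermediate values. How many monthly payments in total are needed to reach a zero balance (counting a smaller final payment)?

25 payments

Promo months 1–9 at r₀ = 0%/12 = 0; months 10+ at r₁ = 15.3%/12 = 0.01275.
After month 9 (no interest yet): B = £7,608.81 − 9·£331.00 = £4,629.81.
Then at r₁ with £331.00/mo: n₂ = −ln(1 − r₁·B/P)/ln(1+r₁) ≈ 15.50 → 16 more payments.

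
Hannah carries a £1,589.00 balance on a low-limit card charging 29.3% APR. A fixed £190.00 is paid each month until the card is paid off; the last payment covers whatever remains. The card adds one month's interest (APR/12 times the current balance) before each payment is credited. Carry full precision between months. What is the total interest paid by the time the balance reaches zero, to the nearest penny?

Monthly rate r = 29.3%/12 = 2.44167% = 0.0244167.
Payoff takes n = ⌈−ln(1 − rB₀/P)/ln(1+r)⌉ = ⌈9.468⌉ = 10 payments; the last is £89.55.
Total paid = 9·£190.00 + £89.55 = £1,799.55.
Total interest = total paid − principal = £1,799.55 − £1,589.00 = £210.55.

£210.55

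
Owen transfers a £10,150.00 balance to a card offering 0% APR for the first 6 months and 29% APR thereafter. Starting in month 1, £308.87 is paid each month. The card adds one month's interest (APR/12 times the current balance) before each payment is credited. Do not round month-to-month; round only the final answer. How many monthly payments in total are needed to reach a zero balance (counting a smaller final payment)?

Promo months 1–6 at r₀ = 0%/12 = 0; months 7+ at r₁ = 29%/12 = 0.0241667.
After month 6 (no interest yet): B = £10,150.00 − 6·£308.87 = £8,296.78.
Then at r₁ with £308.87/mo: n₂ = −ln(1 − r₁·B/P)/ln(1+r₁) ≈ 43.86 → 44 more payments.

50 payments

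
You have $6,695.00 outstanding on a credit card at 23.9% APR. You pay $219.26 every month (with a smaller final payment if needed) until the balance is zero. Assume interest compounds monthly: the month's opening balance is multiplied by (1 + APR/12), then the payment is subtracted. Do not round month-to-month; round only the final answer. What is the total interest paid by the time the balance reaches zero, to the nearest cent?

Monthly rate r = 23.9%/12 = 1.99167% = 0.0199167.
Payoff takes n = ⌈−ln(1 − rB₀/P)/ln(1+r)⌉ = ⌈47.506⌉ = 48 payments; the last is $111.53.
Total paid = 47·$219.26 + $111.53 = $10,416.75.
Total interest = total paid − principal = $10,416.75 − $6,695.00 = $3,721.75.

$3,721.75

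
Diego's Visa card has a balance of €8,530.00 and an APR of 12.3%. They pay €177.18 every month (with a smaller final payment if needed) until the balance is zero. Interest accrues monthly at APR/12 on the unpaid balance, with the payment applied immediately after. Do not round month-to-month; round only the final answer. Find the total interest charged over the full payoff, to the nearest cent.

Monthly rate r = 12.3%/12 = 1.025% = 0.01025.
Payoff takes n = ⌈−ln(1 − rB₀/P)/ln(1+r)⌉ = ⌈66.697⌉ = 67 payments; the last is €123.71.
Total paid = 66·€177.18 + €123.71 = €11,817.59.
Total interest = total paid − principal = €11,817.59 − €8,530.00 = €3,287.59.

€3,287.59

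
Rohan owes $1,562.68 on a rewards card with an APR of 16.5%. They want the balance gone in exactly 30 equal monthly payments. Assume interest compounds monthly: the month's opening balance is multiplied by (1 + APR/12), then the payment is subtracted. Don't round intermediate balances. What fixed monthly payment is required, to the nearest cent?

Monthly rate r = 16.5%/12 = 1.375% = 0.01375.
Level-payment amortization: P = B₀·r / (1 − (1+r)^(−n)) = 1562.68·0.01375 / (1 − 1.01375^(−30)).
Denominator 1 − (1+r)^(−30) = 0.336143849.
P = 21.4869 / 0.336143849 ≈ 63.92.

$63.92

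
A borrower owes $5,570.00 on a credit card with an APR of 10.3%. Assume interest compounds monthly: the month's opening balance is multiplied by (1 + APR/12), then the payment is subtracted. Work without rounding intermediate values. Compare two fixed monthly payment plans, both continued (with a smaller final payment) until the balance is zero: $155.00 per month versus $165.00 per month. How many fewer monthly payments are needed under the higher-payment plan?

3 fewer payments

Monthly rate r = 10.3%/12 = 0.858333% = 0.00858333.
At $155.00/mo: n = ⌈−ln(1 − rB₀/P)/ln(1+r)⌉ = 44 payments (last $23.77); total interest = total paid − $5,570.00 = $1,118.77.
At $165.00/mo: 41 payments (last $5.30); total interest $1,035.30.
Payments saved = 44 − 41 = 3.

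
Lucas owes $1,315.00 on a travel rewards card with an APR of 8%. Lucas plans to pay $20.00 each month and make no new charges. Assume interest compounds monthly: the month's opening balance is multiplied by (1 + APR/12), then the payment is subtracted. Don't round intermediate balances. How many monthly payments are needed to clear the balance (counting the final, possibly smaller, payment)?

87 months

Monthly rate r = 8%/12 = 0.666667% = 0.00666667.
Recurrence: B ← B·(1+r) − $20.00.
Month 1: interest $8.77; balance after payment $1,303.77.
Month 2: interest $8.69; balance after payment $1,292.46.
Closed form: n = −ln(1 − rB₀/P)/ln(1+r) = −ln(0.56167)/ln(1.00667) ≈ 86.815, so the balance reaches zero during payment 87.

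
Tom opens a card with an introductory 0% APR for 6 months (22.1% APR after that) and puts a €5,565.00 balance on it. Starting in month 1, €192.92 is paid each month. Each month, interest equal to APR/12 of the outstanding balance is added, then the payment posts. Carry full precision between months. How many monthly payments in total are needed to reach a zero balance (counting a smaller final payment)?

36 months

Promo months 1–6 at r₀ = 0%/12 = 0; months 7+ at r₁ = 22.1%/12 = 0.0184167.
After month 6 (no interest yet): B = €5,565.00 − 6·€192.92 = €4,407.48.
Then at r₁ with €192.92/mo: n₂ = −ln(1 − r₁·B/P)/ln(1+r₁) ≈ 29.92 → 30 more payments.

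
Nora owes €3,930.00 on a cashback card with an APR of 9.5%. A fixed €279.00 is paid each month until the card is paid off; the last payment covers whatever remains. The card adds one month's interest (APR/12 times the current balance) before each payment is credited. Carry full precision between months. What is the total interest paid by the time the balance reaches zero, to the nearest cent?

€253.39

Monthly rate r = 9.5%/12 = 0.791667% = 0.00791667.
Payoff takes n = ⌈−ln(1 − rB₀/P)/ln(1+r)⌉ = ⌈14.994⌉ = 15 payments; the last is €277.39.
Total paid = 14·€279.00 + €277.39 = €4,183.39.
Total interest = total paid − principal = €4,183.39 − €3,930.00 = €253.39.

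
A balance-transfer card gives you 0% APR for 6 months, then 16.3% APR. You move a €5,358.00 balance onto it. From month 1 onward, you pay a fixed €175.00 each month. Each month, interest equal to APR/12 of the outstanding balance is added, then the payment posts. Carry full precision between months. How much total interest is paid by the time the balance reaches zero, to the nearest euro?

€972

Promo months 1–6 at r₀ = 0%/12 = 0; months 7+ at r₁ = 16.3%/12 = 0.0135833.
After month 6 (no interest yet): B = €5,358.00 − 6·€175.00 = €4,308.00.
Then at r₁ with €175.00/mo: n₂ = −ln(1 − r₁·B/P)/ln(1+r₁) ≈ 30.17 → 31 more payments.
Total paid = 36·€175.00 + €29.78 = €6,329.78; interest = €6,329.78 − €5,358.00 = €971.78.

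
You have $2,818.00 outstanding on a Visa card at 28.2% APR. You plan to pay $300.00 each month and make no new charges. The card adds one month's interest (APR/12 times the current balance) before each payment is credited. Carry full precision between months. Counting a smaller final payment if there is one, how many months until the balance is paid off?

11 months

Monthly rate r = 28.2%/12 = 2.35% = 0.0235.
Recurrence: B ← B·(1+r) − $300.00.
Month 1: interest $66.22; balance after payment $2,584.22.
Month 2: interest $60.73; balance after payment $2,344.95.
Closed form: n = −ln(1 − rB₀/P)/ln(1+r) = −ln(0.77926)/ln(1.0235) ≈ 10.738, so the balance reaches zero during payment 11.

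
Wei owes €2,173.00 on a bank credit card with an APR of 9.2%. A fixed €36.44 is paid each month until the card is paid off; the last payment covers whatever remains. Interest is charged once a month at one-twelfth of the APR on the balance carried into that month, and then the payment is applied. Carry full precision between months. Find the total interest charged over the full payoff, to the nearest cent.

Monthly rate r = 9.2%/12 = 0.766667% = 0.00766667.
Payoff takes n = ⌈−ln(1 − rB₀/P)/ln(1+r)⌉ = ⌈79.998⌉ = 80 payments; the last is €36.37.
Total paid = 79·€36.44 + €36.37 = €2,915.13.
Total interest = total paid − principal = €2,915.13 − €2,173.00 = €742.13.

€742.13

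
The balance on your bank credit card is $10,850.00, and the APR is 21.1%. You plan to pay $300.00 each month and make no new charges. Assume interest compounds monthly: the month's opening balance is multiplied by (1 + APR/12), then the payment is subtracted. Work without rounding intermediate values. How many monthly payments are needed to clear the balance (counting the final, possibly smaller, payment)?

58 payments

Monthly rate r = 21.1%/12 = 1.75833% = 0.0175833.
Recurrence: B ← B·(1+r) − $300.00.
Month 1: interest $190.78; balance after payment $10,740.78.
Month 2: interest $188.86; balance after payment $10,629.64.
Closed form: n = −ln(1 − rB₀/P)/ln(1+r) = −ln(0.36407)/ln(1.01758) ≈ 57.968, so the balance reaches zero during payment 58.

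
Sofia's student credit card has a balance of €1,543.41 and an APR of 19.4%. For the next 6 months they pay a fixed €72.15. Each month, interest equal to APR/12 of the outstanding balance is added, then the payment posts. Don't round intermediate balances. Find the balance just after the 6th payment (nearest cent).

Monthly rate r = 19.4%/12 = 1.61667% = 0.0161667.
Each month: B ← B·(1+r) − €72.15.
Month 1: interest €24.95; balance after payment €1,496.21.
Month 2: interest €24.19; balance after payment €1,448.25.
Month 3: interest €23.41; balance after payment €1,399.51.
Month 4: interest €22.63; balance after payment €1,349.99.
Month 5: interest €21.82; balance after payment €1,299.66.
Month 6: interest €21.01; balance after payment €1,248.53.

€1,248.53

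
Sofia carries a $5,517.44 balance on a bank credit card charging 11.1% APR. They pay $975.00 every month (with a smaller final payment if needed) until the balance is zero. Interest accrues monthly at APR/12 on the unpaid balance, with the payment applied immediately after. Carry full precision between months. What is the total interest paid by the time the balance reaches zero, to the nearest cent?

Monthly rate r = 11.1%/12 = 0.925% = 0.00925.
Payoff takes n = ⌈−ln(1 − rB₀/P)/ln(1+r)⌉ = ⌈5.839⌉ = 6 payments; the last is $818.87.
Total paid = 5·$975.00 + $818.87 = $5,693.87.
Total interest = total paid − principal = $5,693.87 − $5,517.44 = $176.43.

$176.43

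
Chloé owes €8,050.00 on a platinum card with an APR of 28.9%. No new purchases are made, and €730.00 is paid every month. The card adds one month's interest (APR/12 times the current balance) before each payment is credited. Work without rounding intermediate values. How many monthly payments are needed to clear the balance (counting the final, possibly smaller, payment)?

Monthly rate r = 28.9%/12 = 2.40833% = 0.0240833.
Recurrence: B ← B·(1+r) − €730.00.
Month 1: interest €193.87; balance after payment €7,513.87.
Month 2: interest €180.96; balance after payment €6,964.83.
Closed form: n = −ln(1 − rB₀/P)/ln(1+r) = −ln(0.73442)/ln(1.02408) ≈ 12.970, so the balance reaches zero during payment 13.

13 months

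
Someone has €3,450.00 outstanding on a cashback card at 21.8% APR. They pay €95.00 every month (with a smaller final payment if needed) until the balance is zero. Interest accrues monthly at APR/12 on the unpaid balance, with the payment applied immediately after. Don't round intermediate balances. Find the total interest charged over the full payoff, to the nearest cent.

Monthly rate r = 21.8%/12 = 1.81667% = 0.0181667.
Payoff takes n = ⌈−ln(1 − rB₀/P)/ln(1+r)⌉ = ⌈59.879⌉ = 60 payments; the last is €83.58.
Total paid = 59·€95.00 + €83.58 = €5,688.58.
Total interest = total paid − principal = €5,688.58 − €3,450.00 = €2,238.58.

€2,238.58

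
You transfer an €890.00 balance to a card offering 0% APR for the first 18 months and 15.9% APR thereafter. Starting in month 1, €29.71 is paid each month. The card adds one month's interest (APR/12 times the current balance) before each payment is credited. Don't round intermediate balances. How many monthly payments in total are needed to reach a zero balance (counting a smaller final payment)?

32 payments

Promo months 1–18 at r₀ = 0%/12 = 0; months 19+ at r₁ = 15.9%/12 = 0.01325.
After month 18 (no interest yet): B = €890.00 − 18·€29.71 = €355.22.
Then at r₁ with €29.71/mo: n₂ = −ln(1 − r₁·B/P)/ln(1+r₁) ≈ 13.10 → 14 more payments.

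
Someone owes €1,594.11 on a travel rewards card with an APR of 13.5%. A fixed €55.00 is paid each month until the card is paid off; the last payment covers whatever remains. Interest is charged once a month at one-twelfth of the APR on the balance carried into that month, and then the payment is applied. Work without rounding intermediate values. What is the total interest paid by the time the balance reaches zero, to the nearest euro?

€346

Monthly rate r = 13.5%/12 = 1.125% = 0.01125.
Payoff takes n = ⌈−ln(1 − rB₀/P)/ln(1+r)⌉ = ⌈35.275⌉ = 36 payments; the last is €15.18.
Total paid = 35·€55.00 + €15.18 = €1,940.18.
Total interest = total paid − principal = €1,940.18 − €1,594.11 = €346.07.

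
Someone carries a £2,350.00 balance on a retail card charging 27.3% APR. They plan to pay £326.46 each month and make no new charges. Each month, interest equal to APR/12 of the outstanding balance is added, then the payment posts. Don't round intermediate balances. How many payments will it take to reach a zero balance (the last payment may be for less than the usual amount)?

8 months

Monthly rate r = 27.3%/12 = 2.275% = 0.02275.
Recurrence: B ← B·(1+r) − £326.46.
Month 1: interest £53.46; balance after payment £2,077.00.
Month 2: interest £47.25; balance after payment £1,797.79.
Closed form: n = −ln(1 − rB₀/P)/ln(1+r) = −ln(0.83624)/ln(1.02275) ≈ 7.950, so the balance reaches zero during payment 8.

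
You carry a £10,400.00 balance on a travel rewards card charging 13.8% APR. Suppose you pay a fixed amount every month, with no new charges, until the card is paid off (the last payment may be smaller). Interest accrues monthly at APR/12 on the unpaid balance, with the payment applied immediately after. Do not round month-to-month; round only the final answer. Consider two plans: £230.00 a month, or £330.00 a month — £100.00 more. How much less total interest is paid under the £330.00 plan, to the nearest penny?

Monthly rate r = 13.8%/12 = 1.15% = 0.0115.
At £230.00/mo: n = ⌈−ln(1 − rB₀/P)/ln(1+r)⌉ = 65 payments (last £43.83); total interest = total paid − £10,400.00 = £4,363.83.
At £330.00/mo: 40 payments (last £119.96); total interest £2,589.96.
Interest saved = £4,363.83 − £2,589.96 = £1,773.87.

£1,773.87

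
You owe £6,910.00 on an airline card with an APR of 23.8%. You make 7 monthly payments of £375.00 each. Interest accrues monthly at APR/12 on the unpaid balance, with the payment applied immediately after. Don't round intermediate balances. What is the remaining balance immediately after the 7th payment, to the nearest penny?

Monthly rate r = 23.8%/12 = 1.98333% = 0.0198333.
Each month: B ← B·(1+r) − £375.00.
Month 1: interest £137.05; balance after payment £6,672.05.
Month 2: interest £132.33; balance after payment £6,429.38.
Month 3: interest £127.52; balance after payment £6,181.89.
Month 4: interest £122.61; balance after payment £5,929.50.
Month 5: interest £117.60; balance after payment £5,672.10.
Month 6: interest £112.50; balance after payment £5,409.60.
Month 7: interest £107.29; balance after payment £5,141.89.

£5,141.89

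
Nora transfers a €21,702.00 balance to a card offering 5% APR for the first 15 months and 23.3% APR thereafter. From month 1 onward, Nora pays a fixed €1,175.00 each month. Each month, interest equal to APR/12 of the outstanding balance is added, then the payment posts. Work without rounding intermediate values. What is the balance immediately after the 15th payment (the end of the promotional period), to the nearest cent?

Promo months 1–15 at r₀ = 5%/12 = 0.00416667; months 16+ at r₁ = 23.3%/12 = 0.0194167.
After month 15: iterate B ← B·(1+r₀) − €1,175.00 for 15 months → €4,950.20.

€4,950.20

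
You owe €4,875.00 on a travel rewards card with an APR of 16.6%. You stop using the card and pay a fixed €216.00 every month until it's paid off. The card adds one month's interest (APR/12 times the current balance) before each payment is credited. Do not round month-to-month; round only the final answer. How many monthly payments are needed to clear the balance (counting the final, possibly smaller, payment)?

28 months

Monthly rate r = 16.6%/12 = 1.38333% = 0.0138333.
Recurrence: B ← B·(1+r) − €216.00.
Month 1: interest €67.44; balance after payment €4,726.44.
Month 2: interest €65.38; balance after payment €4,575.82.
Closed form: n = −ln(1 − rB₀/P)/ln(1+r) = −ln(0.68779)/ln(1.01383) ≈ 27.243, so the balance reaches zero during payment 28.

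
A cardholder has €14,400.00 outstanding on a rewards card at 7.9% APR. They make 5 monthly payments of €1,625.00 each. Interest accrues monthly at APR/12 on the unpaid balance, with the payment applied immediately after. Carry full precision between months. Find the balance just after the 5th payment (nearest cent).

€6,647.60

Monthly rate r = 7.9%/12 = 0.658333% = 0.00658333.
Each month: B ← B·(1+r) − €1,625.00.
Month 1: interest €94.80; balance after payment €12,869.80.
Month 2: interest €84.73; balance after payment €11,329.53.
Month 3: interest €74.59; balance after payment €9,779.11.
Month 4: interest €64.38; balance after payment €8,218.49.
Month 5: interest €54.11; balance after payment €6,647.60.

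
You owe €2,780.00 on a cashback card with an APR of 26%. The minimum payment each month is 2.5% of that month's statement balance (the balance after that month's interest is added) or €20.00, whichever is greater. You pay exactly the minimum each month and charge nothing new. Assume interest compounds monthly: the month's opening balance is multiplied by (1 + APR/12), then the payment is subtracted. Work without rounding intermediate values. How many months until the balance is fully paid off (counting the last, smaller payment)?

Monthly rate r = 26%/12 = 2.16667% = 0.0216667.
While 2.5% of the post-interest balance exceeds €20.00, each month B ← (B·(1+r))·(1 − 0.025), i.e. B shrinks by the factor (1+r)·0.975 = 0.99613.
This holds for months 1–327. Entering month 328 the balance is €781.03; 2.5% of the post-interest balance is now below €20.00, so the flat €20.00 minimum applies from here.
From month 328 a fixed €20.00 at rate r clears €781.03 in 88 more payments. Total: 327 + 88 = 415 months.

415 months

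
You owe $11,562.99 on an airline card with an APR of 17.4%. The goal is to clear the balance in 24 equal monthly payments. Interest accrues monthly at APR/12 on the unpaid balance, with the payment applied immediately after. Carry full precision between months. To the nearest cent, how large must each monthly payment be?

$573.93

Monthly rate r = 17.4%/12 = 1.45% = 0.0145.
Level-payment amortization: P = B₀·r / (1 − (1+r)^(−n)) = 11562.99·0.0145 / (1 − 1.0145^(−24)).
Denominator 1 − (1+r)^(−24) = 0.292134466.
P = 167.663 / 0.292134466 ≈ 573.93.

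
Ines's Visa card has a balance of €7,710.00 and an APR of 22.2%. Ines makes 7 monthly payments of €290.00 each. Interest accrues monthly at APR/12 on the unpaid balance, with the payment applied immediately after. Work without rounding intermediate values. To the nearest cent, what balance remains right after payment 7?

Monthly rate r = 22.2%/12 = 1.85% = 0.0185.
Each month: B ← B·(1+r) − €290.00.
Month 1: interest €142.63; balance after payment €7,562.64.
Month 2: interest €139.91; balance after payment €7,412.54.
Month 3: interest €137.13; balance after payment €7,259.68.
Month 4: interest €134.30; balance after payment €7,103.98.
Month 5: interest €131.42; balance after payment €6,945.40.
Month 6: interest €128.49; balance after payment €6,783.89.
Month 7: interest €125.50; balance after payment €6,619.40.

€6,619.40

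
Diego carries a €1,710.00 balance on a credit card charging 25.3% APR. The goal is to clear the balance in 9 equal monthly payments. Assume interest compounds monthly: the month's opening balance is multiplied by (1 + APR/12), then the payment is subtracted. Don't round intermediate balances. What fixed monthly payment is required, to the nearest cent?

Monthly rate r = 25.3%/12 = 2.10833% = 0.0210833.
Level-payment amortization: P = B₀·r / (1 − (1+r)^(−n)) = 1710.00·0.0210833 / (1 − 1.02108^(−9)).
Denominator 1 − (1+r)^(−9) = 0.17120082.
P = 36.0525 / 0.17120082 ≈ 210.59.

€210.59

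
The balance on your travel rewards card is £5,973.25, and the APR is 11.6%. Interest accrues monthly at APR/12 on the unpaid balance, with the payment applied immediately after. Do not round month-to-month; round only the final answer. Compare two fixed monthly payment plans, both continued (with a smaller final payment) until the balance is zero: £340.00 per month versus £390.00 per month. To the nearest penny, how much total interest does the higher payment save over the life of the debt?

£82.12

Monthly rate r = 11.6%/12 = 0.966667% = 0.00966667.
At £340.00/mo: n = ⌈−ln(1 − rB₀/P)/ln(1+r)⌉ = 20 payments (last £118.32); total interest = total paid − £5,973.25 = £605.07.
At £390.00/mo: 17 payments (last £256.20); total interest £522.95.
Interest saved = £605.07 − £522.95 = £82.12.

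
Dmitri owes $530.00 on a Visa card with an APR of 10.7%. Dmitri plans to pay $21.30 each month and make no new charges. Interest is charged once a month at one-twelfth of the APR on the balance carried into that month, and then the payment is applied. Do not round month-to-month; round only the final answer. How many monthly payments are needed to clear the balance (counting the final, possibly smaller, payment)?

Monthly rate r = 10.7%/12 = 0.891667% = 0.00891667.
Recurrence: B ← B·(1+r) − $21.30.
Month 1: interest $4.73; balance after payment $513.43.
Month 2: interest $4.58; balance after payment $496.70.
Closed form: n = −ln(1 − rB₀/P)/ln(1+r) = −ln(0.77813)/ln(1.00892) ≈ 28.259, so the balance reaches zero during payment 29.

29 months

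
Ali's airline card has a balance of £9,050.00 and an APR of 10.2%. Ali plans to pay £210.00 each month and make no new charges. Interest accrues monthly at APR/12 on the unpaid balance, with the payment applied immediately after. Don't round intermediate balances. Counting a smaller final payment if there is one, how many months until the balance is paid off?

54 months

Monthly rate r = 10.2%/12 = 0.85% = 0.0085.
Recurrence: B ← B·(1+r) − £210.00.
Month 1: interest £76.92; balance after payment £8,916.92.
Month 2: interest £75.79; balance after payment £8,782.72.
Closed form: n = −ln(1 − rB₀/P)/ln(1+r) = −ln(0.63369)/ln(1.0085) ≈ 53.898, so the balance reaches zero during payment 54.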